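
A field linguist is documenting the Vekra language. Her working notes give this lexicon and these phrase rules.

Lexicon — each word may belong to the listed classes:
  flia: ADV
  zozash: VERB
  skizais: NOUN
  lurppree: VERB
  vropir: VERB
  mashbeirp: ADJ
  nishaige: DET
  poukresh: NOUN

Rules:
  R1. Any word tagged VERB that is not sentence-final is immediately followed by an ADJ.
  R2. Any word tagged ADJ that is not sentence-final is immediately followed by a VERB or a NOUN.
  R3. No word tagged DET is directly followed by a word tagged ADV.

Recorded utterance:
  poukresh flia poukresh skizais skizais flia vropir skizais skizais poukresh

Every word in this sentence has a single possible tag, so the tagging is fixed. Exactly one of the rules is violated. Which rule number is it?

Fixed tagging: NOUN ADV NOUN NOUN NOUN ADV VERB NOUN NOUN NOUN.
Checking each rule: R1 violated, R2 holds, R3 holds.
Only rule 1 fails.

1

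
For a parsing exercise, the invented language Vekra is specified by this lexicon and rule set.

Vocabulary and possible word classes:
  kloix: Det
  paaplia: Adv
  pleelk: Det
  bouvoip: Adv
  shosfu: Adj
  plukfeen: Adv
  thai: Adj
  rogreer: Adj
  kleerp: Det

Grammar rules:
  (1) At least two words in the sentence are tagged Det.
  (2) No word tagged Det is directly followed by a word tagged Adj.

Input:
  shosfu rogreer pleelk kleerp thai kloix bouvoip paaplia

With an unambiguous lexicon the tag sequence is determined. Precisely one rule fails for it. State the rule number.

2

Fixed tagging: Adj Adj Det Det Adj Det Adv Adv.
Rule check: R1 ✓, R2 ✗.
Only rule 2 fails.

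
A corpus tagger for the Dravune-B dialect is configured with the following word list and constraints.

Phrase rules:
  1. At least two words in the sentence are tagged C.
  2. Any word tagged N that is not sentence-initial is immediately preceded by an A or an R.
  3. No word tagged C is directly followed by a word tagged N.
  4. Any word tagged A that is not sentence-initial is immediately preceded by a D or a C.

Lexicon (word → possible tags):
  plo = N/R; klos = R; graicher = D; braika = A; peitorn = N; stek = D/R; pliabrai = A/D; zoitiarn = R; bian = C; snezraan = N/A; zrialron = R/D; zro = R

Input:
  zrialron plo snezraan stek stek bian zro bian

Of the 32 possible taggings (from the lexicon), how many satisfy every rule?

Candidates per position — 1:zrialron {R,D}; 2:plo {N,R}; 3:snezraan {N,A}; 4:stek {D,R}; 5:stek {D,R}; 6:bian {C}; 7:zro {R}; 8:bian {C}.
There are 32 candidate sequences in total.
Checking each against the rules leaves 8 sequences.
Count = 8.

8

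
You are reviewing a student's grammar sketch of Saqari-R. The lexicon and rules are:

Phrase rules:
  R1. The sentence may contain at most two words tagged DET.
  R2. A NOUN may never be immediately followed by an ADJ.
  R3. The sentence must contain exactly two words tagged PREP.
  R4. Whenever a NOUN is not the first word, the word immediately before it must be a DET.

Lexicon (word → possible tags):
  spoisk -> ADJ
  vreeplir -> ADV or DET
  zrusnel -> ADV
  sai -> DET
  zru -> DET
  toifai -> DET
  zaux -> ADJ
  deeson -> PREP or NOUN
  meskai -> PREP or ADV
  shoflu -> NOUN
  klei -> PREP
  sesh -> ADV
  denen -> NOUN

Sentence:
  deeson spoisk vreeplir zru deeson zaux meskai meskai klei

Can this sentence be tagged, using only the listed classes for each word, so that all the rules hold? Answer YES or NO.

Candidates per position — 1:deeson {PREP,NOUN}; 2:spoisk {ADJ}; 3:vreeplir {ADV,DET}; 4:zru {DET}; 5:deeson {PREP,NOUN}; 6:zaux {ADJ}; 7:meskai {PREP,ADV}; 8:meskai {PREP,ADV}; 9:klei {PREP}.
Every candidate sequence violates at least one rule; no consistent tagging exists.

NO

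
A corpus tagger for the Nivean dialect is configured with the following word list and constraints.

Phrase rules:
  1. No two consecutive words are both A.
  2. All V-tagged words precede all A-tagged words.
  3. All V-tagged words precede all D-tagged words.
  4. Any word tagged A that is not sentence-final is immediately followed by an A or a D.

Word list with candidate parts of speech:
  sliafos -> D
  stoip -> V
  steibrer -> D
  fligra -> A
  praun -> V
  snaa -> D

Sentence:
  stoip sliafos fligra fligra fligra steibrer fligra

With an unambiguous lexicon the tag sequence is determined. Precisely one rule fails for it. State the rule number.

Fixed tagging: V D A A A D A.
Rule check: R1 fail, R2 pass, R3 pass, R4 pass.
Only rule 1 fails.

1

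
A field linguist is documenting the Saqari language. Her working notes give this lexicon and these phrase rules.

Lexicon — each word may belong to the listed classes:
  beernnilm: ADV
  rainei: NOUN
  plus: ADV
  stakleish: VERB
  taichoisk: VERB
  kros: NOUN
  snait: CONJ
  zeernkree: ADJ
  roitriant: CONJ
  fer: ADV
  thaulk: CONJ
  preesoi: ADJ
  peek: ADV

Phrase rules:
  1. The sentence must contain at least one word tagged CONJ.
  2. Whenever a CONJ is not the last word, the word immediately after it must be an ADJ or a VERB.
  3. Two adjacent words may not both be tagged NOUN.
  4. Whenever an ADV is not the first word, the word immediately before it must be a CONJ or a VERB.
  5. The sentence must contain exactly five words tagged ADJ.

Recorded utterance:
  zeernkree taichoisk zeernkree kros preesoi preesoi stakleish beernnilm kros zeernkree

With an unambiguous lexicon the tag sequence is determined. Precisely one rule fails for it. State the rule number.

Fixed tagging: ADJ VERB ADJ NOUN ADJ ADJ VERB ADV NOUN ADJ.
Applying the rules: R1 ✗, R2 ✓, R3 ✓, R4 ✓, R5 ✓.
Only rule 1 fails.

1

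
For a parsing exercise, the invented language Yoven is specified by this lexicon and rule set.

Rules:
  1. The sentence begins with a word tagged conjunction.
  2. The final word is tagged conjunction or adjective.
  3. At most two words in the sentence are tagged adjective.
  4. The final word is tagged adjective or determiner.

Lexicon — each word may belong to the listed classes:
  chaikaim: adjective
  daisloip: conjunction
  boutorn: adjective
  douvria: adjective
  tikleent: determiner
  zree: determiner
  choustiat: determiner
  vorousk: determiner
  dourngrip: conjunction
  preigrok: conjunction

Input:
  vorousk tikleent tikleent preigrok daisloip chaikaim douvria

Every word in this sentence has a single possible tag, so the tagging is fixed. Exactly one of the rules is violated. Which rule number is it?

Fixed tagging: determiner determiner determiner conjunction conjunction adjective adjective.
Applying the rules: R1 violated, R2 holds, R3 holds, R4 holds.
Only rule 1 fails.

1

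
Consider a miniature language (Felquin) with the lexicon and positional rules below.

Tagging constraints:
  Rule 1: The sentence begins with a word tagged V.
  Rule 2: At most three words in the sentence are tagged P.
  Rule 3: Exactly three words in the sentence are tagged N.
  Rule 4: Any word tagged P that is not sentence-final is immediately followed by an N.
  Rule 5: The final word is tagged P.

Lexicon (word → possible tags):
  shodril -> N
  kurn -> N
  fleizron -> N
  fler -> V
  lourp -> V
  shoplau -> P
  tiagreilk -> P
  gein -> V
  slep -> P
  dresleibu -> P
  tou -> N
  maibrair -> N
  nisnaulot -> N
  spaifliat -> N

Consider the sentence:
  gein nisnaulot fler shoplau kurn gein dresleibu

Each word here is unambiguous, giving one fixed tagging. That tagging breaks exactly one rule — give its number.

Fixed tagging: V N V P N V P.
Applying the rules: R1 ✓, R2 ✓, R3 ✗, R4 ✓, R5 ✓.
Only rule 3 fails.

3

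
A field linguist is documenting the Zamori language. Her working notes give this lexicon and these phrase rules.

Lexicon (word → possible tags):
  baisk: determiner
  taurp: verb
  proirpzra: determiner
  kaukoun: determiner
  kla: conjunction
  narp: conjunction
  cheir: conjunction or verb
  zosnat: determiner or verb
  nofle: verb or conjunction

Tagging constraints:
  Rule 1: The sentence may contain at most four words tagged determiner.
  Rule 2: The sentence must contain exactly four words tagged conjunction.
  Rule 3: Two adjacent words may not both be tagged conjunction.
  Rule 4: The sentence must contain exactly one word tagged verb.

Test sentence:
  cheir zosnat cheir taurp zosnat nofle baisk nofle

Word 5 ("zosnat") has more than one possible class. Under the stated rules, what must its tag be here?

Candidates per position — 1:cheir {conjunction,verb}; 2:zosnat {determiner,verb}; 3:cheir {conjunction,verb}; 4:taurp {verb}; 5:zosnat {determiner,verb}; 6:nofle {verb,conjunction}; 7:baisk {determiner}; 8:nofle {verb,conjunction}.
At position 1, choosing verb makes rule 2 impossible to satisfy; hence conjunction.
At position 2, choosing verb makes rule 4 impossible to satisfy; hence determiner.
At position 3, choosing verb makes rule 2 impossible to satisfy; hence conjunction.
At position 5, choosing verb makes rule 4 impossible to satisfy; hence determiner.
At position 6, choosing verb makes rule 2 impossible to satisfy; hence conjunction.
At position 8, choosing verb makes rule 2 impossible to satisfy; hence conjunction.
So the tagging must be: conjunction determiner conjunction verb determiner conjunction determiner conjunction.
Checking: rule 1 ✓; rule 2 ✓; rule 3 ✓; rule 4 ✓.

determiner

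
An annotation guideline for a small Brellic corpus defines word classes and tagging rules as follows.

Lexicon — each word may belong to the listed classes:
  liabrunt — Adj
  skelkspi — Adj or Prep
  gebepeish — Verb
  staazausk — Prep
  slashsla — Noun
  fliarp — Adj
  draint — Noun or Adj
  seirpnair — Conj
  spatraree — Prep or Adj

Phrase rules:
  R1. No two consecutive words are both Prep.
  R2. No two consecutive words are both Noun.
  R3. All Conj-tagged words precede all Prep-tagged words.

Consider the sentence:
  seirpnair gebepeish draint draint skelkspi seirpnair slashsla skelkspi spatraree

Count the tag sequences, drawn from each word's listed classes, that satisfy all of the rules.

Candidates per position — 1:seirpnair {Conj}; 2:gebepeish {Verb}; 3:draint {Noun,Adj}; 4:draint {Noun,Adj}; 5:skelkspi {Adj,Prep}; 6:seirpnair {Conj}; 7:slashsla {Noun}; 8:skelkspi {Adj,Prep}; 9:spatraree {Prep,Adj}.
There are 32 candidate sequences in total.
Checking each against the rules leaves 9 sequences.
Count = 9.

9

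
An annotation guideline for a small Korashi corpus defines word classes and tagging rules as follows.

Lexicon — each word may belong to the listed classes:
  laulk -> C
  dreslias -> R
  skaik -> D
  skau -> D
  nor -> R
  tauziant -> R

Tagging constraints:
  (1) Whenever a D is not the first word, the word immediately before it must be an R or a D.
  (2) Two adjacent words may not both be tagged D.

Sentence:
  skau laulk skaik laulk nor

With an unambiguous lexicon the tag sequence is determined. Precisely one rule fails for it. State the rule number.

Fixed tagging: D C D C R.
Applying the rules: R1 fails, R2 ok.
Only rule 1 fails.

1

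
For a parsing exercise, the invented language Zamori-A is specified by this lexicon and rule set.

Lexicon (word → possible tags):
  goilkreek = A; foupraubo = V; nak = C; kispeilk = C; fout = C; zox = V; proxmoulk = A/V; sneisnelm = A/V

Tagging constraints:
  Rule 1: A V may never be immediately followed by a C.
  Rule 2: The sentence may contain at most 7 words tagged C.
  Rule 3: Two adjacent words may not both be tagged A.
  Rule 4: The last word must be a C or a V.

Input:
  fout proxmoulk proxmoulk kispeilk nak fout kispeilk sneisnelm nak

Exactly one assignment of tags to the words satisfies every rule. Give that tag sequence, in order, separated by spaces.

C V A C C C C A C

Candidates per position — 1:fout {C}; 2:proxmoulk {A,V}; 3:proxmoulk {A,V}; 4:kispeilk {C}; 5:nak {C}; 6:fout {C}; 7:kispeilk {C}; 8:sneisnelm {A,V}; 9:nak {C}.
If word 3 were V, no tagging could satisfy rule 1; so word 3 is A.
If word 8 were V, no tagging could satisfy rule 1; so word 8 is A.
If word 2 were A, no tagging could satisfy rule 3; so word 2 is V.
The unique satisfying tagging is: C V A C C C C A C.
Checking: rule 1 ✓; rule 2 ✓; rule 3 ✓; rule 4 ✓.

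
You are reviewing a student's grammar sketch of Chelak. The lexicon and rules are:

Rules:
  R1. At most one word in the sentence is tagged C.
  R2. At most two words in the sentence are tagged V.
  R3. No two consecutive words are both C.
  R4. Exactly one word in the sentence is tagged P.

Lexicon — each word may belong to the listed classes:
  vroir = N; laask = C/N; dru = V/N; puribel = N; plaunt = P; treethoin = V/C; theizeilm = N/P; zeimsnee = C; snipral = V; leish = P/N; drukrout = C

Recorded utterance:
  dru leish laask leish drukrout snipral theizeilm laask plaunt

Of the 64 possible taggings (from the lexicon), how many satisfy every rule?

2

Candidates per position — 1:dru {V,N}; 2:leish {P,N}; 3:laask {C,N}; 4:leish {P,N}; 5:drukrout {C}; 6:snipral {V}; 7:theizeilm {N,P}; 8:laask {C,N}; 9:plaunt {P}.
There are 64 candidate sequences in total.
The sequences that satisfy every rule: V N N N C V N N P; N N N N C V N N P.
Count = 2.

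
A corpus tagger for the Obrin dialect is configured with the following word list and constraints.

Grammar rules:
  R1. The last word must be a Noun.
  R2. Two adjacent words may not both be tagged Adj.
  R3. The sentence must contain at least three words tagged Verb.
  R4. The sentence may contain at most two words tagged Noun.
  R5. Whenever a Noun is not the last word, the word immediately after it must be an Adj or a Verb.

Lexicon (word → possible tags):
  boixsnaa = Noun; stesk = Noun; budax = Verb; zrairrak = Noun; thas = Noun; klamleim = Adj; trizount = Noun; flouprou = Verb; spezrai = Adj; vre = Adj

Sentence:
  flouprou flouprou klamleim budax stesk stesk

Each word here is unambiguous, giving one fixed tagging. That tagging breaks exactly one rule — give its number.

5

Fixed tagging: Verb Verb Adj Verb Noun Noun.
Rule check: R1 pass, R2 pass, R3 pass, R4 pass, R5 fail.
Only rule 5 fails.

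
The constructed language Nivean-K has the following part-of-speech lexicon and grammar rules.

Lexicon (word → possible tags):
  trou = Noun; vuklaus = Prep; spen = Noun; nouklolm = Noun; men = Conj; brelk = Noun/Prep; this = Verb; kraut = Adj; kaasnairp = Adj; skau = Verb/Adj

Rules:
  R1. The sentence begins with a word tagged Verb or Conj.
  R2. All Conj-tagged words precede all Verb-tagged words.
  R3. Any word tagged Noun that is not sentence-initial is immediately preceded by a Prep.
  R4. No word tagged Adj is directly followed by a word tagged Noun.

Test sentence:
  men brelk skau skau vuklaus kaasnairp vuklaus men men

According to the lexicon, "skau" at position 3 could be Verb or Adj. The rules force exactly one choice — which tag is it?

Candidates per position — 1:men {Conj}; 2:brelk {Noun,Prep}; 3:skau {Verb,Adj}; 4:skau {Verb,Adj}; 5:vuklaus {Prep}; 6:kaasnairp {Adj}; 7:vuklaus {Prep}; 8:men {Conj}; 9:men {Conj}.
At position 2, choosing Noun makes rule 3 impossible to satisfy; hence Prep.
At position 3, choosing Verb makes rule 2 impossible to satisfy; hence Adj.
At position 4, choosing Verb makes rule 2 impossible to satisfy; hence Adj.
So the tagging must be: Conj Prep Adj Adj Prep Adj Prep Conj Conj.
Verifying each rule — rule 1 holds; rule 2 holds; rule 3 holds; rule 4 holds.

Adj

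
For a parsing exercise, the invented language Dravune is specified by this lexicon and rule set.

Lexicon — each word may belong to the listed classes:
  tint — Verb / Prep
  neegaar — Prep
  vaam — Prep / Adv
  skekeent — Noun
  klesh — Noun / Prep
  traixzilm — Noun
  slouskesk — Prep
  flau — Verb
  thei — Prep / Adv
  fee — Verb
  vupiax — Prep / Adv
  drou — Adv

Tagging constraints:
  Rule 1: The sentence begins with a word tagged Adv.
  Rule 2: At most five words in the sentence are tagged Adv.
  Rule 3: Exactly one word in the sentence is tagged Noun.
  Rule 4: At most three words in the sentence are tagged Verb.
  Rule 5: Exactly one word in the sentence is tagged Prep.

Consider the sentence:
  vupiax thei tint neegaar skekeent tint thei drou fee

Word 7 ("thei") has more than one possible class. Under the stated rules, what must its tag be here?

Adv

Candidates per position — 1:vupiax {Prep,Adv}; 2:thei {Prep,Adv}; 3:tint {Verb,Prep}; 4:neegaar {Prep}; 5:skekeent {Noun}; 6:tint {Verb,Prep}; 7:thei {Prep,Adv}; 8:drou {Adv}; 9:fee {Verb}.
Position 1: Prep is ruled out by rule 1; that leaves Adv.
Position 2: Prep is ruled out by rule 5; that leaves Adv.
Position 3: Prep is ruled out by rule 5; that leaves Verb.
Position 6: Prep is ruled out by rule 5; that leaves Verb.
Position 7: Prep is ruled out by rule 5; that leaves Adv.
So the tagging must be: Adv Adv Verb Prep Noun Verb Adv Adv Verb.
Verifying each rule — rule 1 satisfied; rule 2 satisfied; rule 3 satisfied; rule 4 satisfied; rule 5 satisfied.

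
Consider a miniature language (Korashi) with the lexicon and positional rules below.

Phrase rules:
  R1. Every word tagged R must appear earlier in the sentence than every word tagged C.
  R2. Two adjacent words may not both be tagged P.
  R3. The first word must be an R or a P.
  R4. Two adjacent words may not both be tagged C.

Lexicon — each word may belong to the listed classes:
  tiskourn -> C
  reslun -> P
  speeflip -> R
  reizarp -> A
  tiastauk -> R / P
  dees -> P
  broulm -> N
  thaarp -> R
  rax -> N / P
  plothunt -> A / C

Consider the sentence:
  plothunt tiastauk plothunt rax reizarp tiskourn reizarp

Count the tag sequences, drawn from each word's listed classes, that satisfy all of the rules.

Candidates per position — 1:plothunt {A,C}; 2:tiastauk {R,P}; 3:plothunt {A,C}; 4:rax {N,P}; 5:reizarp {A}; 6:tiskourn {C}; 7:reizarp {A}.
There are 16 candidate sequences in total.
Rule 3 cannot be satisfied by any choice of tags from the lexicon.
So there is no consistent tagging.
Count = 0.

0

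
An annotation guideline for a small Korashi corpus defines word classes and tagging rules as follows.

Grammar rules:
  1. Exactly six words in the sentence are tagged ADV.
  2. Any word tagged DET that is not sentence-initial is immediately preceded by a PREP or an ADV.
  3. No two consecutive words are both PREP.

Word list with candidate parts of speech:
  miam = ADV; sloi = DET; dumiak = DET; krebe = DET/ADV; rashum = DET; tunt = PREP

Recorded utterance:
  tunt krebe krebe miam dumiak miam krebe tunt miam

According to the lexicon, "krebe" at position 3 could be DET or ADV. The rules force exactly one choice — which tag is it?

ADV

Candidates per position — 1:tunt {PREP}; 2:krebe {DET,ADV}; 3:krebe {DET,ADV}; 4:miam {ADV}; 5:dumiak {DET}; 6:miam {ADV}; 7:krebe {DET,ADV}; 8:tunt {PREP}; 9:miam {ADV}.
If word 2 were DET, no tagging could satisfy rule 1; so word 2 is ADV.
If word 3 were DET, no tagging could satisfy rule 1; so word 3 is ADV.
If word 7 were DET, no tagging could satisfy rule 1; so word 7 is ADV.
The unique satisfying tagging is: PREP ADV ADV ADV DET ADV ADV PREP ADV.
Check: rule 1 ok; rule 2 ok; rule 3 ok.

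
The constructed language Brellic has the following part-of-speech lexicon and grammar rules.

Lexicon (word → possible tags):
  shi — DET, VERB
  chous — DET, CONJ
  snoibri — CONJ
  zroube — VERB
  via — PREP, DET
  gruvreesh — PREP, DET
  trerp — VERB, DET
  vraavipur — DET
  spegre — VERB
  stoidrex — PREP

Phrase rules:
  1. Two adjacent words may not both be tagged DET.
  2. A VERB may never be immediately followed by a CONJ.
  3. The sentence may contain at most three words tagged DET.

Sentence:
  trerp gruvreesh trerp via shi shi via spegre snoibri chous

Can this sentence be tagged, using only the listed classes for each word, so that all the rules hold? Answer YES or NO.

NO

Candidates per position — 1:trerp {VERB,DET}; 2:gruvreesh {PREP,DET}; 3:trerp {VERB,DET}; 4:via {PREP,DET}; 5:shi {DET,VERB}; 6:shi {DET,VERB}; 7:via {PREP,DET}; 8:spegre {VERB}; 9:snoibri {CONJ}; 10:chous {DET,CONJ}.
Rule 2 cannot be satisfied by any choice of tags from the lexicon.
So there is no consistent tagging.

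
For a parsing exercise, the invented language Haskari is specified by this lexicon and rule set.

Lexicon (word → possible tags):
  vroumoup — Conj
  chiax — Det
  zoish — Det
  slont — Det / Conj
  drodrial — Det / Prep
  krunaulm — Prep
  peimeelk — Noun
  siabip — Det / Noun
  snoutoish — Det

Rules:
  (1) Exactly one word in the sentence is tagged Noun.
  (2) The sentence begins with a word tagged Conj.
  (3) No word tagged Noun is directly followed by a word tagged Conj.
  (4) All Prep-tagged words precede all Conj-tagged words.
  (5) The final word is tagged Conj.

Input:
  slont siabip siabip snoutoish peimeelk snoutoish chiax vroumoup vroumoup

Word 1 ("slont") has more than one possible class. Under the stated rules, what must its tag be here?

Conj

Candidates per position — 1:slont {Det,Conj}; 2:siabip {Det,Noun}; 3:siabip {Det,Noun}; 4:snoutoish {Det}; 5:peimeelk {Noun}; 6:snoutoish {Det}; 7:chiax {Det}; 8:vroumoup {Conj}; 9:vroumoup {Conj}.
Position 1: Det is ruled out by rule 2; that leaves Conj.
Position 2: Noun is ruled out by rule 1; that leaves Det.
Position 3: Noun is ruled out by rule 1; that leaves Det.
The only consistent sequence is: Conj Det Det Det Noun Det Det Conj Conj.
Checking: rule 1 ok; rule 2 ok; rule 3 ok; rule 4 ok; rule 5 ok.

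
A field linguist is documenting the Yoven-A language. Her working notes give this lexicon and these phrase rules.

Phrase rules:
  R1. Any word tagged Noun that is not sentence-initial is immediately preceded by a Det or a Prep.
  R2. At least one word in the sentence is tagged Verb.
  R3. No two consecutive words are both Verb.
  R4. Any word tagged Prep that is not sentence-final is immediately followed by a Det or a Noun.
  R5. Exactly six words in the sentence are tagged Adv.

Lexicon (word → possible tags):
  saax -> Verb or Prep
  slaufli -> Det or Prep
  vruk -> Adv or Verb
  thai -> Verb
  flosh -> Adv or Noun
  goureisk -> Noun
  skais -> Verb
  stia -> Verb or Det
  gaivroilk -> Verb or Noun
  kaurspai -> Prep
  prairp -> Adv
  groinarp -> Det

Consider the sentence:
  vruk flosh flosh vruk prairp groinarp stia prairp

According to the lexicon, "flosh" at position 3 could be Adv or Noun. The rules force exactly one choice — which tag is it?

Candidates per position — 1:vruk {Adv,Verb}; 2:flosh {Adv,Noun}; 3:flosh {Adv,Noun}; 4:vruk {Adv,Verb}; 5:prairp {Adv}; 6:groinarp {Det}; 7:stia {Verb,Det}; 8:prairp {Adv}.
Position 1: tagging it Verb would leave rule 5 unsatisfiable, so it must be Adv.
Position 2: tagging it Noun would leave rule 1 unsatisfiable, so it must be Adv.
Position 3: tagging it Noun would leave rule 1 unsatisfiable, so it must be Adv.
Position 4: tagging it Verb would leave rule 5 unsatisfiable, so it must be Adv.
Position 7: tagging it Det would leave rule 2 unsatisfiable, so it must be Verb.
That leaves exactly one tagging: Adv Adv Adv Adv Adv Det Verb Adv.
Checking: rule 1 ok; rule 2 ok; rule 3 ok; rule 4 ok; rule 5 ok.

Adv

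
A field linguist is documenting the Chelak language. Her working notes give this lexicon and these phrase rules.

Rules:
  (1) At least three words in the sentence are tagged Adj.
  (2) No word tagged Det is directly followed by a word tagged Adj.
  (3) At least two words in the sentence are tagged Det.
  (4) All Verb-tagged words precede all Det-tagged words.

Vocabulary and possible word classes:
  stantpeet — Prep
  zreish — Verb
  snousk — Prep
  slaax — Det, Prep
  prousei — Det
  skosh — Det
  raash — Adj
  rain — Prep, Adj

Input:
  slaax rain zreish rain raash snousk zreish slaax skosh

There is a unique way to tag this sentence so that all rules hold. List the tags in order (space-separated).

Candidates per position — 1:slaax {Det,Prep}; 2:rain {Prep,Adj}; 3:zreish {Verb}; 4:rain {Prep,Adj}; 5:raash {Adj}; 6:snousk {Prep}; 7:zreish {Verb}; 8:slaax {Det,Prep}; 9:skosh {Det}.
At position 1, choosing Det makes rule 4 impossible to satisfy; hence Prep.
At position 2, choosing Prep makes rule 1 impossible to satisfy; hence Adj.
At position 4, choosing Prep makes rule 1 impossible to satisfy; hence Adj.
At position 8, choosing Prep makes rule 3 impossible to satisfy; hence Det.
So the tagging must be: Prep Adj Verb Adj Adj Prep Verb Det Det.
Checking: rule 1 ✓; rule 2 ✓; rule 3 ✓; rule 4 ✓.

Prep Adj Verb Adj Adj Prep Verb Det Det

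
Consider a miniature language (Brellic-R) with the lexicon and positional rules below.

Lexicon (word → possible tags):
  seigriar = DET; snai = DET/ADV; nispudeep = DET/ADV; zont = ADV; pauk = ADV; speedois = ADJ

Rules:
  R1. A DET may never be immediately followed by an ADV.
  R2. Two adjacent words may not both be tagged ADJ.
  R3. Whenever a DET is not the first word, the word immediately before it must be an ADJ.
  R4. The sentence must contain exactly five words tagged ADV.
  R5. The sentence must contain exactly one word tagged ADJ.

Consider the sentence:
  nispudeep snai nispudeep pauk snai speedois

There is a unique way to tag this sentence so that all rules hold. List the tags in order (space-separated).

ADV ADV ADV ADV ADV ADJ

Candidates per position — 1:nispudeep {DET,ADV}; 2:snai {DET,ADV}; 3:nispudeep {DET,ADV}; 4:pauk {ADV}; 5:snai {DET,ADV}; 6:speedois {ADJ}.
If word 1 were DET, no tagging could satisfy rule 1; so word 1 is ADV.
If word 2 were DET, no tagging could satisfy rule 1; so word 2 is ADV.
If word 3 were DET, no tagging could satisfy rule 1; so word 3 is ADV.
If word 5 were DET, no tagging could satisfy rule 3; so word 5 is ADV.
The only consistent sequence is: ADV ADV ADV ADV ADV ADJ.
Rule-by-rule: rule 1 satisfied; rule 2 satisfied; rule 3 satisfied; rule 4 satisfied; rule 5 satisfied.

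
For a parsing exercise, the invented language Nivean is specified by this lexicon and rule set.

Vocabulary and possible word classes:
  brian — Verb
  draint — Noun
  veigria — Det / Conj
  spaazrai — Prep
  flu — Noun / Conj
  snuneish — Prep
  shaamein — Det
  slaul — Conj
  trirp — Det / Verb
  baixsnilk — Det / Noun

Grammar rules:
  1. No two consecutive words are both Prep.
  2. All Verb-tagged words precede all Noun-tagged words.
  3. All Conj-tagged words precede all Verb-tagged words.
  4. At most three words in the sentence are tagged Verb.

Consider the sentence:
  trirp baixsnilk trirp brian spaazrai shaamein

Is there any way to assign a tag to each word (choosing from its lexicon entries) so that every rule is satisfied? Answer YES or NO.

YES

Candidates per position — 1:trirp {Det,Verb}; 2:baixsnilk {Det,Noun}; 3:trirp {Det,Verb}; 4:brian {Verb}; 5:spaazrai {Prep}; 6:shaamein {Det}.
One satisfying assignment: Det Det Verb Verb Prep Det.
Checking: rule 1 ✓; rule 2 ✓; rule 3 ✓; rule 4 ✓.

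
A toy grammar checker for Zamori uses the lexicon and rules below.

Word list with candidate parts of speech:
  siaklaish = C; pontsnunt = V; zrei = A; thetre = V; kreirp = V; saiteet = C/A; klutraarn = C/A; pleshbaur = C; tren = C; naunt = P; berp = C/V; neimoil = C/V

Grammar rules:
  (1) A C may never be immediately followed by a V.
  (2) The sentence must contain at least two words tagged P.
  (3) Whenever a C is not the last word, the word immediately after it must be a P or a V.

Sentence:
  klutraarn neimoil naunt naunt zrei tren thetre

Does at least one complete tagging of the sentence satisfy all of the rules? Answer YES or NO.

Candidates per position — 1:klutraarn {C,A}; 2:neimoil {C,V}; 3:naunt {P}; 4:naunt {P}; 5:zrei {A}; 6:tren {C}; 7:thetre {V}.
Rule 1 cannot be satisfied by any choice of tags from the lexicon.
So there is no consistent tagging.

NO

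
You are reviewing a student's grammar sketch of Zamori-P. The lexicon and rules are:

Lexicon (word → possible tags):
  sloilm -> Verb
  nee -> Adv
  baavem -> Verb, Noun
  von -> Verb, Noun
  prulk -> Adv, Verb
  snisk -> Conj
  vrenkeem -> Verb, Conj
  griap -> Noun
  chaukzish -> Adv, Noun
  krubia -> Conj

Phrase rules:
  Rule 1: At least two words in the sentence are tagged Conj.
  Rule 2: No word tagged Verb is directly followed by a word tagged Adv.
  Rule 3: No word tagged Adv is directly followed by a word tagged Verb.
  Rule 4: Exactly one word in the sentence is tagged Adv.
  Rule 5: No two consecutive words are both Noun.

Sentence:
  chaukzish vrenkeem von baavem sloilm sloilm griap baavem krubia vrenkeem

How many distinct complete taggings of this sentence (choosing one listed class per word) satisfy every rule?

6

Candidates per position — 1:chaukzish {Adv,Noun}; 2:vrenkeem {Verb,Conj}; 3:von {Verb,Noun}; 4:baavem {Verb,Noun}; 5:sloilm {Verb}; 6:sloilm {Verb}; 7:griap {Noun}; 8:baavem {Verb,Noun}; 9:krubia {Conj}; 10:vrenkeem {Verb,Conj}.
There are 64 candidate sequences in total.
Checking each against the rules leaves 6 sequences.
Count = 6.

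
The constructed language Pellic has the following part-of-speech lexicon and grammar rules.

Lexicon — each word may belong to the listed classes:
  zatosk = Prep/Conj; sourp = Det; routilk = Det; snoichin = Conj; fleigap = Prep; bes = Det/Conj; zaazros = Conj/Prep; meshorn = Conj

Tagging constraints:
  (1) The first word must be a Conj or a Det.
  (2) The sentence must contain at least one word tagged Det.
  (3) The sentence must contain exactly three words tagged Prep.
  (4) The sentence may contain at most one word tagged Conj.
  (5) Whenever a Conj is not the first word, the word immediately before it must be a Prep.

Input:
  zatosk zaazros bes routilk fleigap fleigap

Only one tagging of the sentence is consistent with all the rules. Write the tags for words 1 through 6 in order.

Candidates per position — 1:zatosk {Prep,Conj}; 2:zaazros {Conj,Prep}; 3:bes {Det,Conj}; 4:routilk {Det}; 5:fleigap {Prep}; 6:fleigap {Prep}.
Word 1 cannot be Prep — rule 1 would then fail for every completion. It is Conj.
Word 2 cannot be Conj — rule 3 would then fail for every completion. It is Prep.
Word 3 cannot be Conj — rule 4 would then fail for every completion. It is Det.
The only consistent sequence is: Conj Prep Det Det Prep Prep.
Checking: rule 1 ✓; rule 2 ✓; rule 3 ✓; rule 4 ✓; rule 5 ✓.

Conj Prep Det Det Prep Prep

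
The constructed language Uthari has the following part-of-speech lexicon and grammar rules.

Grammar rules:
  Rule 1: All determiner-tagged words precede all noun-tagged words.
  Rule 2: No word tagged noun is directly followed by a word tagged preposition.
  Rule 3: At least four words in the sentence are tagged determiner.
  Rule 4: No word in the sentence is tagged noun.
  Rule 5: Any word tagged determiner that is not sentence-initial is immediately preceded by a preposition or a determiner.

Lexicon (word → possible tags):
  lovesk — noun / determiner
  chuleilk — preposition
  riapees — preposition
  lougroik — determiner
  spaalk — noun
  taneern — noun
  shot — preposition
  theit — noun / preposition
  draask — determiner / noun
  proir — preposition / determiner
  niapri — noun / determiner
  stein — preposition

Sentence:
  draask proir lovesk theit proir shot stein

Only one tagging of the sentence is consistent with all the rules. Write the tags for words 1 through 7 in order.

determiner determiner determiner preposition determiner preposition preposition

Candidates per position — 1:draask {determiner,noun}; 2:proir {preposition,determiner}; 3:lovesk {noun,determiner}; 4:theit {noun,preposition}; 5:proir {preposition,determiner}; 6:shot {preposition}; 7:stein {preposition}.
If word 1 were noun, no tagging could satisfy rule 3; so word 1 is determiner.
If word 2 were preposition, no tagging could satisfy rule 3; so word 2 is determiner.
If word 3 were noun, no tagging could satisfy rule 3; so word 3 is determiner.
If word 4 were noun, no tagging could satisfy rule 4; so word 4 is preposition.
If word 5 were preposition, no tagging could satisfy rule 3; so word 5 is determiner.
That leaves exactly one tagging: determiner determiner determiner preposition determiner preposition preposition.
Check: rule 1 ok; rule 2 ok; rule 3 ok; rule 4 ok; rule 5 ok.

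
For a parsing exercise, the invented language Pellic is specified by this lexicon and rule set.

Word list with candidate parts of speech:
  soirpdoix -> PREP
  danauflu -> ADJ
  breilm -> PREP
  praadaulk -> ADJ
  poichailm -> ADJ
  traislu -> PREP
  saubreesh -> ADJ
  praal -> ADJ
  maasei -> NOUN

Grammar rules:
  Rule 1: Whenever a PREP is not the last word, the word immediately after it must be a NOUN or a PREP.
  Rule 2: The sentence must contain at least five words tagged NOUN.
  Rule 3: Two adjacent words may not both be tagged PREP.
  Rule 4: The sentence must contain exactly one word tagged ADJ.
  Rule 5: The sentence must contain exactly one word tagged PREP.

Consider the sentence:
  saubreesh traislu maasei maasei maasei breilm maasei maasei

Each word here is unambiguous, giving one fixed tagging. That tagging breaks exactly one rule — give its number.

5

Fixed tagging: ADJ PREP NOUN NOUN NOUN PREP NOUN NOUN.
Checking each rule: R1 ok, R2 ok, R3 ok, R4 ok, R5 fails.
Only rule 5 fails.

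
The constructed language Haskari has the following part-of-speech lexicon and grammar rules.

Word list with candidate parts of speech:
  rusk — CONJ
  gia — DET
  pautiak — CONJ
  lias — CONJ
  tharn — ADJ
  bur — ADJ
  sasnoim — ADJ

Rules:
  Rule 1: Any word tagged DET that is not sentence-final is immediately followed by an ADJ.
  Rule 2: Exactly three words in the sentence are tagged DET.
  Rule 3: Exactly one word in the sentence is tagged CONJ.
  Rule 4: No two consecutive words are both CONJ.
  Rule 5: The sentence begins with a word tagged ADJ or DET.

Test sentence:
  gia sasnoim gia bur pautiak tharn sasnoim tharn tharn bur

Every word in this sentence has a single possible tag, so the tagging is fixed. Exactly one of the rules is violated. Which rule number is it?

2

Fixed tagging: DET ADJ DET ADJ CONJ ADJ ADJ ADJ ADJ ADJ.
Checking each rule: R1 holds, R2 violated, R3 holds, R4 holds, R5 holds.
Only rule 2 fails.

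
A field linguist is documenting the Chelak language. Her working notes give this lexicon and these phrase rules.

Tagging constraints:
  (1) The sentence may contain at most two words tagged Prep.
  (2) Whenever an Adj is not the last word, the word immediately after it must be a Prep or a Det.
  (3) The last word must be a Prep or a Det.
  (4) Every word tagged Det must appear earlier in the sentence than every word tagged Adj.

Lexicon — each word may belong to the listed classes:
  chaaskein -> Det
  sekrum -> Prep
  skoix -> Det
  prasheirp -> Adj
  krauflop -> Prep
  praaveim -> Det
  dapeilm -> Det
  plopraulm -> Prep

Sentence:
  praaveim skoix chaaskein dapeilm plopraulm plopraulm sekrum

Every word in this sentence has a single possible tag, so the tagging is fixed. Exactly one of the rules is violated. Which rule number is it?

1

Fixed tagging: Det Det Det Det Prep Prep Prep.
Checking each rule: R1 fails, R2 ok, R3 ok, R4 ok.
Only rule 1 fails.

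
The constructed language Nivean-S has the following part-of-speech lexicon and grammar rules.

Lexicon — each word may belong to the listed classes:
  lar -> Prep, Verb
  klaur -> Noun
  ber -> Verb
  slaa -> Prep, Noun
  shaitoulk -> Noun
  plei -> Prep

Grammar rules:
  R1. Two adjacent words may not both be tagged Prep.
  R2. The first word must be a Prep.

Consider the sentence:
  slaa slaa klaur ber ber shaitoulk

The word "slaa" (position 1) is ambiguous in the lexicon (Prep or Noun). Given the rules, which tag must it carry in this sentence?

Candidates per position — 1:slaa {Prep,Noun}; 2:slaa {Prep,Noun}; 3:klaur {Noun}; 4:ber {Verb}; 5:ber {Verb}; 6:shaitoulk {Noun}.
At position 1, choosing Noun makes rule 2 impossible to satisfy; hence Prep.
At position 2, choosing Prep makes rule 1 impossible to satisfy; hence Noun.
So the tagging must be: Prep Noun Noun Verb Verb Noun.
Check: rule 1 holds; rule 2 holds.

Prep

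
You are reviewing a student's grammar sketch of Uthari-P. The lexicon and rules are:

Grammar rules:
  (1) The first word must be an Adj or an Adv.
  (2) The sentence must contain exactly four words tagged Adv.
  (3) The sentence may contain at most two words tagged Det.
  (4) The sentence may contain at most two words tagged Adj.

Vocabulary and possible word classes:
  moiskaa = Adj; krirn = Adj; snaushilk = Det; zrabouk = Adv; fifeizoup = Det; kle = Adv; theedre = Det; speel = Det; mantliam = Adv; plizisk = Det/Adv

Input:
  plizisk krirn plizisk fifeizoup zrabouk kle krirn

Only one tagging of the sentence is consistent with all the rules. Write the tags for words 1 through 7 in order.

Adv Adj Adv Det Adv Adv Adj

Candidates per position — 1:plizisk {Det,Adv}; 2:krirn {Adj}; 3:plizisk {Det,Adv}; 4:fifeizoup {Det}; 5:zrabouk {Adv}; 6:kle {Adv}; 7:krirn {Adj}.
Position 1: Det is ruled out by rule 1; that leaves Adv.
Position 3: Det is ruled out by rule 2; that leaves Adv.
That leaves exactly one tagging: Adv Adj Adv Det Adv Adv Adj.
Checking: rule 1 ✓; rule 2 ✓; rule 3 ✓; rule 4 ✓.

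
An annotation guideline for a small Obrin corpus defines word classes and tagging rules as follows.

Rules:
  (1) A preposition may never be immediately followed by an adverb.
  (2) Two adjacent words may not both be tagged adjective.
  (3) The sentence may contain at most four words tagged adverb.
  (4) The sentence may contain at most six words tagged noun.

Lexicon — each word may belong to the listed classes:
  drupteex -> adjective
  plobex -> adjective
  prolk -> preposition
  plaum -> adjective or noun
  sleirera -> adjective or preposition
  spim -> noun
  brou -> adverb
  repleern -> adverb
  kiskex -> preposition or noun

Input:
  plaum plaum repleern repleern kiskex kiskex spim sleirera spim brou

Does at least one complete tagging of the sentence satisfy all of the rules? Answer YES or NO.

Candidates per position — 1:plaum {adjective,noun}; 2:plaum {adjective,noun}; 3:repleern {adverb}; 4:repleern {adverb}; 5:kiskex {preposition,noun}; 6:kiskex {preposition,noun}; 7:spim {noun}; 8:sleirera {adjective,preposition}; 9:spim {noun}; 10:brou {adverb}.
One satisfying assignment: noun adjective adverb adverb preposition noun noun adjective noun adverb.
Check: rule 1 ✓; rule 2 ✓; rule 3 ✓; rule 4 ✓.

YES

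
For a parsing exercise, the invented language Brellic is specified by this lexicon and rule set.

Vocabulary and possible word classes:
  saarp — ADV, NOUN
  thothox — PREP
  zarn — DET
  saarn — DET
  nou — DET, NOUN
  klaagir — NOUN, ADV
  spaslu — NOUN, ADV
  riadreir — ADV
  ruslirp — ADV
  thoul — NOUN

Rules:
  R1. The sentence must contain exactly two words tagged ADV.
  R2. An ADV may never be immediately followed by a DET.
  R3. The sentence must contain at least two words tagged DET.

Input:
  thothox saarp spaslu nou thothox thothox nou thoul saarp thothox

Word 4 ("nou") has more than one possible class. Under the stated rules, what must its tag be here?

DET

Candidates per position — 1:thothox {PREP}; 2:saarp {ADV,NOUN}; 3:spaslu {NOUN,ADV}; 4:nou {DET,NOUN}; 5:thothox {PREP}; 6:thothox {PREP}; 7:nou {DET,NOUN}; 8:thoul {NOUN}; 9:saarp {ADV,NOUN}; 10:thothox {PREP}.
At position 4, choosing NOUN makes rule 3 impossible to satisfy; hence DET.
At position 7, choosing NOUN makes rule 3 impossible to satisfy; hence DET.
At position 3, choosing ADV makes rule 2 impossible to satisfy; hence NOUN.
At position 9, choosing NOUN makes rule 1 impossible to satisfy; hence ADV.
At position 2, choosing NOUN makes rule 1 impossible to satisfy; hence ADV.
So the tagging must be: PREP ADV NOUN DET PREP PREP DET NOUN ADV PREP.
Checking: rule 1 ok; rule 2 ok; rule 3 ok.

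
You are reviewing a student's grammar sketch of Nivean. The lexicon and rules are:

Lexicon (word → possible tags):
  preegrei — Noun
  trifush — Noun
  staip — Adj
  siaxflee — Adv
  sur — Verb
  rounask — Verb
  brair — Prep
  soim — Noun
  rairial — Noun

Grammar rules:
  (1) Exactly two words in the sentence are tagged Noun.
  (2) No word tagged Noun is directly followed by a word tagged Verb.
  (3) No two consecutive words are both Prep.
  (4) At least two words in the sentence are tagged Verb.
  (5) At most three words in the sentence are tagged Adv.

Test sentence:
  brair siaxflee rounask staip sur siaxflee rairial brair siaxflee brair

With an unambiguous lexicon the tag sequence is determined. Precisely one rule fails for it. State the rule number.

1

Fixed tagging: Prep Adv Verb Adj Verb Adv Noun Prep Adv Prep.
Checking each rule: R1 fails, R2 ok, R3 ok, R4 ok, R5 ok.
Only rule 1 fails.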